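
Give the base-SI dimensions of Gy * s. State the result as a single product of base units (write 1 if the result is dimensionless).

m²·s⁻¹

Gy = J/kg (absorbed dose = energy per mass),
    = m²·s⁻².
Combining: Gy·s = (m²·s⁻²) · s = m²·s⁻¹.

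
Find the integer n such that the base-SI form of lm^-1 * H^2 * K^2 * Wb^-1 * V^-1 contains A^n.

-2

lm = cd·sr = cd (luminous flux; sr is dimensionless).
So lm⁻¹ = cd⁻¹.
H = Wb/A (inductance = flux per current),
    = kg·m²·s⁻²·A⁻².
So H² = kg²·m⁴·s⁻⁴·A⁻⁴.
Wb = V·s (flux: a volt is a weber per second),
    = kg·m²·s⁻²·A⁻¹.
So Wb⁻¹ = kg⁻¹·m⁻²·s²·A.
V = W/A (potential = power per current),
    = kg·m²·s⁻³·A⁻¹.
So V⁻¹ = kg⁻¹·m⁻²·s³·A.
Combining: lm⁻¹·H²·K²·Wb⁻¹·V⁻¹ = cd⁻¹ · (kg²·m⁴·s⁻⁴·A⁻⁴) · K² · (kg⁻¹·m⁻²·s²·A) · (kg⁻¹·m⁻²·s³·A) = s·A⁻²·K²·cd⁻¹.
The exponent of A is -2.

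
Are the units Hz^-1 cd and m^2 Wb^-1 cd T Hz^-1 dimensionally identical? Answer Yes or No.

Left side:
  Hz = s⁻¹.
  So Hz⁻¹ = s.
  Combining: Hz⁻¹·cd = s · cd = s·cd.
Right side:
  Wb = V·s (flux: a volt is a weber per second),
      = kg·m²·s⁻²·A⁻¹.
  So Wb⁻¹ = kg⁻¹·m⁻²·s²·A.
  T = Wb/m² (flux density = flux per area),
      = kg·s⁻²·A⁻¹.
  Hz = 1/s = s⁻¹ (frequency is cycles per second).
  So Hz⁻¹ = s.
  Combining: m²·Wb⁻¹·cd·T·Hz⁻¹ = m² · (kg⁻¹·m⁻²·s²·A) · cd · (kg·s⁻²·A⁻¹) · s = s·cd.
Both reduce to s·cd.

Yes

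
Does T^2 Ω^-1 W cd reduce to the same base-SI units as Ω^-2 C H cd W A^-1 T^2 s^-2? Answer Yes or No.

Yes

Left side:
  T = Wb/m² (flux density = flux per area),
      = kg·s⁻²·A⁻¹.
  So T² = kg²·s⁻⁴·A⁻².
  Ω = V/A (resistance = voltage per current),
      = kg·m²·s⁻³·A⁻².
  So Ω⁻¹ = kg⁻¹·m⁻²·s³·A².
  W = J/s (power = energy per time),
      = kg·m²·s⁻³.
  Combining: T²·Ω⁻¹·W·cd = (kg²·s⁻⁴·A⁻²) · (kg⁻¹·m⁻²·s³·A²) · (kg·m²·s⁻³) · cd = kg²·s⁻⁴·cd.
Right side:
  Ω = V/A (resistance = voltage per current),
      = kg·m²·s⁻³·A⁻².
  So Ω⁻² = kg⁻²·m⁻⁴·s⁶·A⁴.
  C = A·s = s·A (charge = current × time).
  H = Wb/A (inductance = flux per current),
      = kg·m²·s⁻²·A⁻².
  W = J/s (power = energy per time),
      = kg·m²·s⁻³.
  T = Wb/m² (flux density = flux per area),
      = kg·s⁻²·A⁻¹.
  So T² = kg²·s⁻⁴·A⁻².
  Combining: Ω⁻²·C·H·cd·W·A⁻¹·T²·s⁻² = (kg⁻²·m⁻⁴·s⁶·A⁴) · (s·A) · (kg·m²·s⁻²·A⁻²) · cd · (kg·m²·s⁻³) · A⁻¹ · (kg²·s⁻⁴·A⁻²) · s⁻² = kg²·s⁻⁴·cd.
Both reduce to kg²·s⁻⁴·cd.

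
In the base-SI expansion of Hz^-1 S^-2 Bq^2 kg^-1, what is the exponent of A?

-4

Hz = s⁻¹.
So Hz⁻¹ = s.
S = kg⁻¹·m⁻²·s³·A².
So S⁻² = kg²·m⁴·s⁻⁶·A⁻⁴.
Bq = s⁻¹.
So Bq² = s⁻².
Combining: Hz⁻¹·S⁻²·Bq²·kg⁻¹ = s · (kg²·m⁴·s⁻⁶·A⁻⁴) · s⁻² · kg⁻¹ = kg·m⁴·s⁻⁷·A⁻⁴.
The exponent of A is -4.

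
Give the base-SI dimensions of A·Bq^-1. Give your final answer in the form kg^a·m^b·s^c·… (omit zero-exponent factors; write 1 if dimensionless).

Bq = 1/s = s⁻¹ (activity is decays per second).
So Bq⁻¹ = s.
Combining: A·Bq⁻¹ = A · s = s·A.

s·A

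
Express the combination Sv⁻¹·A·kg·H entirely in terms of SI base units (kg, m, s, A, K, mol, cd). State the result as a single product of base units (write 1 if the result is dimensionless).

kg²·A⁻¹

Sv = J/kg (equivalent dose = energy per mass),
    = m²·s⁻².
So Sv⁻¹ = m⁻²·s².
H = Wb/A (inductance = flux per current),
    = kg·m²·s⁻²·A⁻².
Combining: Sv⁻¹·A·kg·H = (m⁻²·s²) · A · kg · (kg·m²·s⁻²·A⁻²) = kg²·A⁻¹.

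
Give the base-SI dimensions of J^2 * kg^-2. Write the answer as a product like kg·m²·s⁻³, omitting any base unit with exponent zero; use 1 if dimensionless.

m⁴·s⁻⁴

J = kg·m²·s⁻².
So J² = kg²·m⁴·s⁻⁴.
Combining: J²·kg⁻² = (kg²·m⁴·s⁻⁴) · kg⁻² = m⁴·s⁻⁴.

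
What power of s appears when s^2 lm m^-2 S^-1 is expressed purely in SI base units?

lm = cd.
S = kg⁻¹·m⁻²·s³·A².
So S⁻¹ = kg·m²·s⁻³·A⁻².
Combining: s²·lm·m⁻²·S⁻¹ = s² · cd · m⁻² · (kg·m²·s⁻³·A⁻²) = kg·s⁻¹·A⁻²·cd.
The exponent of s is -1.

-1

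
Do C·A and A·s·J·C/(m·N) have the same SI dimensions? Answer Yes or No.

Left side:
  C = A·s = s·A (charge = current × time).
  Combining: C·A = (s·A) · A = s·A².
Right side:
  J = N·m (work = force × distance),
      = kg·m²·s⁻².
  N = kg·m/s² = kg·m·s⁻² (force = mass × acceleration).
  So N⁻¹ = kg⁻¹·m⁻¹·s².
  C = A·s = s·A (charge = current × time).
  Combining: A·m⁻¹·s·J·N⁻¹·C = A · m⁻¹ · s · (kg·m²·s⁻²) · (kg⁻¹·m⁻¹·s²) · (s·A) = s²·A².
Left is s·A²; right is s²·A² — different.

No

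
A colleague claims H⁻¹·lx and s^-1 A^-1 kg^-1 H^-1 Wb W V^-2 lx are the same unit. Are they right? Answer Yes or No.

No

Left side:
  H = Wb/A (inductance = flux per current),
      = kg·m²·s⁻²·A⁻².
  So H⁻¹ = kg⁻¹·m⁻²·s²·A².
  lx = lm/m² (illuminance = luminous flux per area),
      = m⁻²·cd.
  Combining: H⁻¹·lx = (kg⁻¹·m⁻²·s²·A²) · (m⁻²·cd) = kg⁻¹·m⁻⁴·s²·A²·cd.
Right side:
  H = Wb/A (inductance = flux per current),
      = kg·m²·s⁻²·A⁻².
  So H⁻¹ = kg⁻¹·m⁻²·s²·A².
  Wb = V·s (flux: a volt is a weber per second),
      = kg·m²·s⁻²·A⁻¹.
  W = J/s (power = energy per time),
      = kg·m²·s⁻³.
  V = W/A (potential = power per current),
      = kg·m²·s⁻³·A⁻¹.
  So V⁻² = kg⁻²·m⁻⁴·s⁶·A².
  lx = lm/m² (illuminance = luminous flux per area),
      = m⁻²·cd.
  Combining: s⁻¹·A⁻¹·kg⁻¹·H⁻¹·Wb·W·V⁻²·lx = s⁻¹ · A⁻¹ · kg⁻¹ · (kg⁻¹·m⁻²·s²·A²) · (kg·m²·s⁻²·A⁻¹) · (kg·m²·s⁻³) · (kg⁻²·m⁻⁴·s⁶·A²) · (m⁻²·cd) = kg⁻²·m⁻⁴·s²·A²·cd.
Left is kg⁻¹·m⁻⁴·s²·A²·cd; right is kg⁻²·m⁻⁴·s²·A²·cd — different.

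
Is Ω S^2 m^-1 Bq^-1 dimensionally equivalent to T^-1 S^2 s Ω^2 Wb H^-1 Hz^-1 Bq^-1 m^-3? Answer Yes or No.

No

Left side:
  Ω = kg·m²·s⁻³·A⁻².
  S = kg⁻¹·m⁻²·s³·A².
  So S² = kg⁻²·m⁻⁴·s⁶·A⁴.
  Bq = s⁻¹.
  So Bq⁻¹ = s.
  Combining: Ω·S²·m⁻¹·Bq⁻¹ = (kg·m²·s⁻³·A⁻²) · (kg⁻²·m⁻⁴·s⁶·A⁴) · m⁻¹ · s = kg⁻¹·m⁻³·s⁴·A².
Right side:
  T = Wb/m² (flux density = flux per area),
      = kg·s⁻²·A⁻¹.
  So T⁻¹ = kg⁻¹·s²·A.
  S = 1/Ω (conductance is reciprocal resistance),
      = kg⁻¹·m⁻²·s³·A².
  So S² = kg⁻²·m⁻⁴·s⁶·A⁴.
  Ω = V/A (resistance = voltage per current),
      = kg·m²·s⁻³·A⁻².
  So Ω² = kg²·m⁴·s⁻⁶·A⁻⁴.
  Wb = V·s (flux: a volt is a weber per second),
      = kg·m²·s⁻²·A⁻¹.
  H = Wb/A (inductance = flux per current),
      = kg·m²·s⁻²·A⁻².
  So H⁻¹ = kg⁻¹·m⁻²·s²·A².
  Hz = 1/s = s⁻¹ (frequency is cycles per second).
  So Hz⁻¹ = s.
  Bq = 1/s = s⁻¹ (activity is decays per second).
  So Bq⁻¹ = s.
  Combining: T⁻¹·S²·s·Ω²·Wb·H⁻¹·Hz⁻¹·Bq⁻¹·m⁻³ = (kg⁻¹·s²·A) · (kg⁻²·m⁻⁴·s⁶·A⁴) · s · (kg²·m⁴·s⁻⁶·A⁻⁴) · (kg·m²·s⁻²·A⁻¹) · (kg⁻¹·m⁻²·s²·A²) · s · s · m⁻³ = kg⁻¹·m⁻³·s⁵·A².
Left is kg⁻¹·m⁻³·s⁴·A²; right is kg⁻¹·m⁻³·s⁵·A² — different.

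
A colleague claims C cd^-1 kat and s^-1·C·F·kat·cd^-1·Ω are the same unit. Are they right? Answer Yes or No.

Yes

Left side:
  C = s·A.
  kat = s⁻¹·mol.
  Combining: C·cd⁻¹·kat = (s·A) · cd⁻¹ · (s⁻¹·mol) = A·mol·cd⁻¹.
Right side:
  C = A·s = s·A (charge = current × time).
  F = C/V (capacitance = charge per voltage),
      = A·s/(kg·m²·s⁻³·A⁻¹) (substituting C and V),
      = kg⁻¹·m⁻²·s⁴·A².
  kat = mol/s = s⁻¹·mol (catalytic activity).
  Ω = V/A (resistance = voltage per current),
      = kg·m²·s⁻³·A⁻².
  Combining: s⁻¹·C·F·kat·cd⁻¹·Ω = s⁻¹ · (s·A) · (kg⁻¹·m⁻²·s⁴·A²) · (s⁻¹·mol) · cd⁻¹ · (kg·m²·s⁻³·A⁻²) = A·mol·cd⁻¹.
Both reduce to A·mol·cd⁻¹.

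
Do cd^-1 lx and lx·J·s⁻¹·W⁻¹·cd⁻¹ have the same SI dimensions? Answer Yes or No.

Left side:
  lx = lm/m² (illuminance = luminous flux per area),
      = m⁻²·cd.
  Combining: cd⁻¹·lx = cd⁻¹ · (m⁻²·cd) = m⁻².
Right side:
  lx = lm/m² (illuminance = luminous flux per area),
      = m⁻²·cd.
  J = N·m (work = force × distance),
      = kg·m²·s⁻².
  W = J/s (power = energy per time),
      = kg·m²·s⁻³.
  So W⁻¹ = kg⁻¹·m⁻²·s³.
  Combining: lx·J·s⁻¹·W⁻¹·cd⁻¹ = (m⁻²·cd) · (kg·m²·s⁻²) · s⁻¹ · (kg⁻¹·m⁻²·s³) · cd⁻¹ = m⁻².
Both reduce to m⁻².

Yes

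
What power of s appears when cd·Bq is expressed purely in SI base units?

-1

Bq = 1/s = s⁻¹ (activity is decays per second).
Combining: cd·Bq = cd · s⁻¹ = s⁻¹·cd.
The exponent of s is -1.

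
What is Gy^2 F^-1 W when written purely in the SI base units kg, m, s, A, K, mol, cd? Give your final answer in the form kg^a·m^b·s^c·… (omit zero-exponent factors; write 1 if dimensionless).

kg²·m⁸·s⁻¹¹·A⁻²

Gy = J/kg (absorbed dose = energy per mass),
    = m²·s⁻².
So Gy² = m⁴·s⁻⁴.
F = C/V (capacitance = charge per voltage),
    = A·s/(kg·m²·s⁻³·A⁻¹) (substituting C and V),
    = kg⁻¹·m⁻²·s⁴·A².
So F⁻¹ = kg·m²·s⁻⁴·A⁻².
W = J/s (power = energy per time),
    = kg·m²·s⁻³.
Combining: Gy²·F⁻¹·W = (m⁴·s⁻⁴) · (kg·m²·s⁻⁴·A⁻²) · (kg·m²·s⁻³) = kg²·m⁸·s⁻¹¹·A⁻².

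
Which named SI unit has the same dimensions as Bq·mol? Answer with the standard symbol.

kat

Bq = 1/s = s⁻¹ (activity is decays per second).
Combining: Bq·mol = s⁻¹ · mol = s⁻¹·mol.
s⁻¹·mol is the base-SI form of the katal.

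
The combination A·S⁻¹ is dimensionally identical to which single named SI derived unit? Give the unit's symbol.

V

S = kg⁻¹·m⁻²·s³·A².
So S⁻¹ = kg·m²·s⁻³·A⁻².
Combining: A·S⁻¹ = A · (kg·m²·s⁻³·A⁻²) = kg·m²·s⁻³·A⁻¹.
kg·m²·s⁻³·A⁻¹ is the base-SI form of the volt.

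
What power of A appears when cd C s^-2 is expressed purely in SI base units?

1

C = A·s = s·A (charge = current × time).
Combining: cd·C·s⁻² = cd · (s·A) · s⁻² = s⁻¹·A·cd.
The exponent of A is 1.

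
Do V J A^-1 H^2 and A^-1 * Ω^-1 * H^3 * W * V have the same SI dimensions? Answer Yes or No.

Left side:
  V = W/A (potential = power per current),
      = kg·m²·s⁻³·A⁻¹.
  J = N·m (work = force × distance),
      = kg·m²·s⁻².
  H = Wb/A (inductance = flux per current),
      = kg·m²·s⁻²·A⁻².
  So H² = kg²·m⁴·s⁻⁴·A⁻⁴.
  Combining: V·J·A⁻¹·H² = (kg·m²·s⁻³·A⁻¹) · (kg·m²·s⁻²) · A⁻¹ · (kg²·m⁴·s⁻⁴·A⁻⁴) = kg⁴·m⁸·s⁻⁹·A⁻⁶.
Right side:
  Ω = kg·m²·s⁻³·A⁻².
  So Ω⁻¹ = kg⁻¹·m⁻²·s³·A².
  H = kg·m²·s⁻²·A⁻².
  So H³ = kg³·m⁶·s⁻⁶·A⁻⁶.
  W = kg·m²·s⁻³.
  V = kg·m²·s⁻³·A⁻¹.
  Combining: A⁻¹·Ω⁻¹·H³·W·V = A⁻¹ · (kg⁻¹·m⁻²·s³·A²) · (kg³·m⁶·s⁻⁶·A⁻⁶) · (kg·m²·s⁻³) · (kg·m²·s⁻³·A⁻¹) = kg⁴·m⁸·s⁻⁹·A⁻⁶.
Both reduce to kg⁴·m⁸·s⁻⁹·A⁻⁶.

Yes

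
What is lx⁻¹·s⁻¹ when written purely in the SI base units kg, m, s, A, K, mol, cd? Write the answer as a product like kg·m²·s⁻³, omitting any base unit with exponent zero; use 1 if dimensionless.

lx = lm/m² (illuminance = luminous flux per area),
    = m⁻²·cd.
So lx⁻¹ = m²·cd⁻¹.
Combining: lx⁻¹·s⁻¹ = (m²·cd⁻¹) · s⁻¹ = m²·s⁻¹·cd⁻¹.

m²·s⁻¹·cd⁻¹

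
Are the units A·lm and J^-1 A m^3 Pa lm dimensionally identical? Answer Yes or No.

Left side:
  lm = cd·sr = cd (luminous flux; sr is dimensionless).
  Combining: A·lm = A · cd = A·cd.
Right side:
  J = kg·m²·s⁻².
  So J⁻¹ = kg⁻¹·m⁻²·s².
  Pa = kg·m⁻¹·s⁻².
  lm = cd.
  Combining: J⁻¹·A·m³·Pa·lm = (kg⁻¹·m⁻²·s²) · A · m³ · (kg·m⁻¹·s⁻²) · cd = A·cd.
Both reduce to A·cd.

Yes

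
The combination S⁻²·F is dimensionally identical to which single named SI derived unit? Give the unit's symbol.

S = kg⁻¹·m⁻²·s³·A².
So S⁻² = kg²·m⁴·s⁻⁶·A⁻⁴.
F = kg⁻¹·m⁻²·s⁴·A².
Combining: S⁻²·F = (kg²·m⁴·s⁻⁶·A⁻⁴) · (kg⁻¹·m⁻²·s⁴·A²) = kg·m²·s⁻²·A⁻².
kg·m²·s⁻²·A⁻² is the base-SI form of the henry.

H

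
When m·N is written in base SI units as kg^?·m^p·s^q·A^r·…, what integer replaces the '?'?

1

N = kg·m·s⁻².
Combining: m·N = m · (kg·m·s⁻²) = kg·m²·s⁻².
The exponent of kg is 1.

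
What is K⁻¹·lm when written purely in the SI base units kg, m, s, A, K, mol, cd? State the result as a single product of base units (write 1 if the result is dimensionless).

K⁻¹·cd

lm = cd·sr = cd (luminous flux; sr is dimensionless).
Combining: K⁻¹·lm = K⁻¹ · cd = K⁻¹·cd.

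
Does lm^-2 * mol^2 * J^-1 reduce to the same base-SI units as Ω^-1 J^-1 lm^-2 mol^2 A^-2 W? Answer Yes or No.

Left side:
  lm = cd·sr = cd (luminous flux; sr is dimensionless).
  So lm⁻² = cd⁻².
  J = N·m (work = force × distance),
      = kg·m²·s⁻².
  So J⁻¹ = kg⁻¹·m⁻²·s².
  Combining: lm⁻²·mol²·J⁻¹ = cd⁻² · mol² · (kg⁻¹·m⁻²·s²) = kg⁻¹·m⁻²·s²·mol²·cd⁻².
Right side:
  Ω = kg·m²·s⁻³·A⁻².
  So Ω⁻¹ = kg⁻¹·m⁻²·s³·A².
  J = kg·m²·s⁻².
  So J⁻¹ = kg⁻¹·m⁻²·s².
  lm = cd.
  So lm⁻² = cd⁻².
  W = kg·m²·s⁻³.
  Combining: Ω⁻¹·J⁻¹·lm⁻²·mol²·A⁻²·W = (kg⁻¹·m⁻²·s³·A²) · (kg⁻¹·m⁻²·s²) · cd⁻² · mol² · A⁻² · (kg·m²·s⁻³) = kg⁻¹·m⁻²·s²·mol²·cd⁻².
Both reduce to kg⁻¹·m⁻²·s²·mol²·cd⁻².

Yes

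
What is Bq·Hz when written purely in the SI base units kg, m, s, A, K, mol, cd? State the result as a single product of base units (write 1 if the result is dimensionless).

Bq = s⁻¹.
Hz = s⁻¹.
Combining: Bq·Hz = s⁻¹ · s⁻¹ = s⁻².

s⁻²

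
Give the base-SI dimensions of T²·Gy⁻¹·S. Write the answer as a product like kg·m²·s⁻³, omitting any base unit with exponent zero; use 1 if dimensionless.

kg·m⁻⁴·s

T = Wb/m² (flux density = flux per area),
    = kg·s⁻²·A⁻¹.
So T² = kg²·s⁻⁴·A⁻².
Gy = J/kg (absorbed dose = energy per mass),
    = m²·s⁻².
So Gy⁻¹ = m⁻²·s².
S = 1/Ω (conductance is reciprocal resistance),
    = kg⁻¹·m⁻²·s³·A².
Combining: T²·Gy⁻¹·S = (kg²·s⁻⁴·A⁻²) · (m⁻²·s²) · (kg⁻¹·m⁻²·s³·A²) = kg·m⁻⁴·s.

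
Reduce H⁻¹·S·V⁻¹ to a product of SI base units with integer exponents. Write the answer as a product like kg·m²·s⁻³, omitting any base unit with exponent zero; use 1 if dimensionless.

kg⁻³·m⁻⁶·s⁸·A⁵

H = Wb/A (inductance = flux per current),
    = kg·m²·s⁻²·A⁻².
So H⁻¹ = kg⁻¹·m⁻²·s²·A².
S = 1/Ω (conductance is reciprocal resistance),
    = kg⁻¹·m⁻²·s³·A².
V = W/A (potential = power per current),
    = kg·m²·s⁻³·A⁻¹.
So V⁻¹ = kg⁻¹·m⁻²·s³·A.
Combining: H⁻¹·S·V⁻¹ = (kg⁻¹·m⁻²·s²·A²) · (kg⁻¹·m⁻²·s³·A²) · (kg⁻¹·m⁻²·s³·A) = kg⁻³·m⁻⁶·s⁸·A⁵.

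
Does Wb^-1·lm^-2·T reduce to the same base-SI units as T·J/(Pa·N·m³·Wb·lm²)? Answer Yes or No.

Left side:
  Wb = V·s (flux: a volt is a weber per second),
      = kg·m²·s⁻²·A⁻¹.
  So Wb⁻¹ = kg⁻¹·m⁻²·s²·A.
  lm = cd·sr = cd (luminous flux; sr is dimensionless).
  So lm⁻² = cd⁻².
  T = Wb/m² (flux density = flux per area),
      = kg·s⁻²·A⁻¹.
  Combining: Wb⁻¹·lm⁻²·T = (kg⁻¹·m⁻²·s²·A) · cd⁻² · (kg·s⁻²·A⁻¹) = m⁻²·cd⁻².
Right side:
  T = kg·s⁻²·A⁻¹.
  Pa = kg·m⁻¹·s⁻².
  So Pa⁻¹ = kg⁻¹·m·s².
  N = kg·m·s⁻².
  So N⁻¹ = kg⁻¹·m⁻¹·s².
  Wb = kg·m²·s⁻²·A⁻¹.
  So Wb⁻¹ = kg⁻¹·m⁻²·s²·A.
  J = kg·m²·s⁻².
  lm = cd.
  So lm⁻² = cd⁻².
  Combining: T·Pa⁻¹·N⁻¹·m⁻³·Wb⁻¹·J·lm⁻² = (kg·s⁻²·A⁻¹) · (kg⁻¹·m·s²) · (kg⁻¹·m⁻¹·s²) · m⁻³ · (kg⁻¹·m⁻²·s²·A) · (kg·m²·s⁻²) · cd⁻² = kg⁻¹·m⁻³·s²·cd⁻².
Left is m⁻²·cd⁻²; right is kg⁻¹·m⁻³·s²·cd⁻² — different.

No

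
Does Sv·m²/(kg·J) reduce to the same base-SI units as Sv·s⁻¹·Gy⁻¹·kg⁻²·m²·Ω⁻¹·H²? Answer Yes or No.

No

Left side:
  Sv = m²·s⁻².
  J = kg·m²·s⁻².
  So J⁻¹ = kg⁻¹·m⁻²·s².
  Combining: Sv·kg⁻¹·J⁻¹·m² = (m²·s⁻²) · kg⁻¹ · (kg⁻¹·m⁻²·s²) · m² = kg⁻²·m².
Right side:
  Sv = J/kg (equivalent dose = energy per mass),
      = m²·s⁻².
  Gy = J/kg (absorbed dose = energy per mass),
      = m²·s⁻².
  So Gy⁻¹ = m⁻²·s².
  Ω = V/A (resistance = voltage per current),
      = kg·m²·s⁻³·A⁻².
  So Ω⁻¹ = kg⁻¹·m⁻²·s³·A².
  H = Wb/A (inductance = flux per current),
      = kg·m²·s⁻²·A⁻².
  So H² = kg²·m⁴·s⁻⁴·A⁻⁴.
  Combining: Sv·s⁻¹·Gy⁻¹·kg⁻²·m²·Ω⁻¹·H² = (m²·s⁻²) · s⁻¹ · (m⁻²·s²) · kg⁻² · m² · (kg⁻¹·m⁻²·s³·A²) · (kg²·m⁴·s⁻⁴·A⁻⁴) = kg⁻¹·m⁴·s⁻²·A⁻².
Left is kg⁻²·m²; right is kg⁻¹·m⁴·s⁻²·A⁻² — different.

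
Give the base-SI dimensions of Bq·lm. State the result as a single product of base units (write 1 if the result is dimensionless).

s⁻¹·cd

Bq = s⁻¹.
lm = cd.
Combining: Bq·lm = s⁻¹ · cd = s⁻¹·cd.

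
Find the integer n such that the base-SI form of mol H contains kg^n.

1

H = Wb/A (inductance = flux per current),
    = kg·m²·s⁻²·A⁻².
Combining: mol·H = mol · (kg·m²·s⁻²·A⁻²) = kg·m²·s⁻²·A⁻²·mol.
The exponent of kg is 1.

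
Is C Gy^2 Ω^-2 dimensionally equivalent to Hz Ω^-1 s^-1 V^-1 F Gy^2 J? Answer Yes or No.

No

Left side:
  C = s·A.
  Gy = m²·s⁻².
  So Gy² = m⁴·s⁻⁴.
  Ω = kg·m²·s⁻³·A⁻².
  So Ω⁻² = kg⁻²·m⁻⁴·s⁶·A⁴.
  Combining: C·Gy²·Ω⁻² = (s·A) · (m⁴·s⁻⁴) · (kg⁻²·m⁻⁴·s⁶·A⁴) = kg⁻²·s³·A⁵.
Right side:
  Hz = s⁻¹.
  Ω = kg·m²·s⁻³·A⁻².
  So Ω⁻¹ = kg⁻¹·m⁻²·s³·A².
  V = kg·m²·s⁻³·A⁻¹.
  So V⁻¹ = kg⁻¹·m⁻²·s³·A.
  F = kg⁻¹·m⁻²·s⁴·A².
  Gy = m²·s⁻².
  So Gy² = m⁴·s⁻⁴.
  J = kg·m²·s⁻².
  Combining: Hz·Ω⁻¹·s⁻¹·V⁻¹·F·Gy²·J = s⁻¹ · (kg⁻¹·m⁻²·s³·A²) · s⁻¹ · (kg⁻¹·m⁻²·s³·A) · (kg⁻¹·m⁻²·s⁴·A²) · (m⁴·s⁻⁴) · (kg·m²·s⁻²) = kg⁻²·s²·A⁵.
Left is kg⁻²·s³·A⁵; right is kg⁻²·s²·A⁵ — different.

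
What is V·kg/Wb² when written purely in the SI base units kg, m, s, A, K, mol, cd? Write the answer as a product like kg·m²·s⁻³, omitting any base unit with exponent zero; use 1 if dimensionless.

Wb = V·s (flux: a volt is a weber per second),
    = kg·m²·s⁻²·A⁻¹.
So Wb⁻² = kg⁻²·m⁻⁴·s⁴·A².
V = W/A (potential = power per current),
    = kg·m²·s⁻³·A⁻¹.
Combining: Wb⁻²·V·kg = (kg⁻²·m⁻⁴·s⁴·A²) · (kg·m²·s⁻³·A⁻¹) · kg = m⁻²·s·A.

m⁻²·s·A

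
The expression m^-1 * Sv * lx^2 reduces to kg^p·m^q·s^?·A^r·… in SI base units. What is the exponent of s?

Sv = J/kg (equivalent dose = energy per mass),
    = m²·s⁻².
lx = lm/m² (illuminance = luminous flux per area),
    = m⁻²·cd.
So lx² = m⁻⁴·cd².
Combining: m⁻¹·Sv·lx² = m⁻¹ · (m²·s⁻²) · (m⁻⁴·cd²) = m⁻³·s⁻²·cd².
The exponent of s is -2.

-2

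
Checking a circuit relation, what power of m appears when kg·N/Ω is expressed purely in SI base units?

-1

N = kg·m/s² = kg·m·s⁻² (force = mass × acceleration).
Ω = V/A (resistance = voltage per current),
    = kg·m²·s⁻³·A⁻².
So Ω⁻¹ = kg⁻¹·m⁻²·s³·A².
Combining: kg·N·Ω⁻¹ = kg · (kg·m·s⁻²) · (kg⁻¹·m⁻²·s³·A²) = kg·m⁻¹·s·A².
The exponent of m is -1.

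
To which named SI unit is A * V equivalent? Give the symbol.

V = W/A (potential = power per current),
    = kg·m²·s⁻³·A⁻¹.
Combining: A·V = A · (kg·m²·s⁻³·A⁻¹) = kg·m²·s⁻³.
kg·m²·s⁻³ is the base-SI form of the watt.

W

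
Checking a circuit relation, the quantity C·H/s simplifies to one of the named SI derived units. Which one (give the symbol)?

C = A·s = s·A (charge = current × time).
H = Wb/A (inductance = flux per current),
    = kg·m²·s⁻²·A⁻².
Combining: C·H·s⁻¹ = (s·A) · (kg·m²·s⁻²·A⁻²) · s⁻¹ = kg·m²·s⁻²·A⁻¹.
kg·m²·s⁻²·A⁻¹ is the base-SI form of the weber.

Wb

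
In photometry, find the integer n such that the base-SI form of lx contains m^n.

lx = m⁻²·cd.
The exponent of m is -2.

-2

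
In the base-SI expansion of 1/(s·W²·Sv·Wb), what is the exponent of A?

W = kg·m²·s⁻³.
So W⁻² = kg⁻²·m⁻⁴·s⁶.
Sv = m²·s⁻².
So Sv⁻¹ = m⁻²·s².
Wb = kg·m²·s⁻²·A⁻¹.
So Wb⁻¹ = kg⁻¹·m⁻²·s²·A.
Combining: s⁻¹·W⁻²·Sv⁻¹·Wb⁻¹ = s⁻¹ · (kg⁻²·m⁻⁴·s⁶) · (m⁻²·s²) · (kg⁻¹·m⁻²·s²·A) = kg⁻³·m⁻⁸·s⁹·A.
The exponent of A is 1.

1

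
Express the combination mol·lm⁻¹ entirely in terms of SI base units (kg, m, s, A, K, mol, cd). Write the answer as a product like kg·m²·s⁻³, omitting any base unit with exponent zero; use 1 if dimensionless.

lm = cd.
So lm⁻¹ = cd⁻¹.
Combining: mol·lm⁻¹ = mol · cd⁻¹ = mol·cd⁻¹.

mol·cd⁻¹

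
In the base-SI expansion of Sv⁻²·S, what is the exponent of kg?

Sv = J/kg (equivalent dose = energy per mass),
    = m²·s⁻².
So Sv⁻² = m⁻⁴·s⁴.
S = 1/Ω (conductance is reciprocal resistance),
    = kg⁻¹·m⁻²·s³·A².
Combining: Sv⁻²·S = (m⁻⁴·s⁴) · (kg⁻¹·m⁻²·s³·A²) = kg⁻¹·m⁻⁶·s⁷·A².
The exponent of kg is -1.

-1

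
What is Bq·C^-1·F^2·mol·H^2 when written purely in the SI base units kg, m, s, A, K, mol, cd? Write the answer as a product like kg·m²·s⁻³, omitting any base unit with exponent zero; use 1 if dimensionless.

s²·A⁻¹·mol

Bq = 1/s = s⁻¹ (activity is decays per second).
C = A·s = s·A (charge = current × time).
So C⁻¹ = s⁻¹·A⁻¹.
F = C/V (capacitance = charge per voltage),
    = A·s/(kg·m²·s⁻³·A⁻¹) (substituting C and V),
    = kg⁻¹·m⁻²·s⁴·A².
So F² = kg⁻²·m⁻⁴·s⁸·A⁴.
H = Wb/A (inductance = flux per current),
    = kg·m²·s⁻²·A⁻².
So H² = kg²·m⁴·s⁻⁴·A⁻⁴.
Combining: Bq·C⁻¹·F²·mol·H² = s⁻¹ · (s⁻¹·A⁻¹) · (kg⁻²·m⁻⁴·s⁸·A⁴) · mol · (kg²·m⁴·s⁻⁴·A⁻⁴) = s²·A⁻¹·mol.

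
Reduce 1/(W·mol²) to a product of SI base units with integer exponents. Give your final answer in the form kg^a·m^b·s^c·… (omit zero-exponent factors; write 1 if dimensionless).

W = kg·m²·s⁻³.
So W⁻¹ = kg⁻¹·m⁻²·s³.
Combining: W⁻¹·mol⁻² = (kg⁻¹·m⁻²·s³) · mol⁻² = kg⁻¹·m⁻²·s³·mol⁻².

kg⁻¹·m⁻²·s³·mol⁻²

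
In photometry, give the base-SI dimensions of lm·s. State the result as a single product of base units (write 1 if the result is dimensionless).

lm = cd·sr = cd (luminous flux; sr is dimensionless).
Combining: lm·s = cd · s = s·cd.

s·cd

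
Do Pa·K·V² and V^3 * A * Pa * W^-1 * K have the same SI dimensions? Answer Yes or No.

Yes

Left side:
  Pa = N/m² (pressure = force per area),
      = kg·m⁻¹·s⁻².
  V = W/A (potential = power per current),
      = kg·m²·s⁻³·A⁻¹.
  So V² = kg²·m⁴·s⁻⁶·A⁻².
  Combining: Pa·K·V² = (kg·m⁻¹·s⁻²) · K · (kg²·m⁴·s⁻⁶·A⁻²) = kg³·m³·s⁻⁸·A⁻²·K.
Right side:
  V = W/A (potential = power per current),
      = kg·m²·s⁻³·A⁻¹.
  So V³ = kg³·m⁶·s⁻⁹·A⁻³.
  Pa = N/m² (pressure = force per area),
      = kg·m⁻¹·s⁻².
  W = J/s (power = energy per time),
      = kg·m²·s⁻³.
  So W⁻¹ = kg⁻¹·m⁻²·s³.
  Combining: V³·A·Pa·W⁻¹·K = (kg³·m⁶·s⁻⁹·A⁻³) · A · (kg·m⁻¹·s⁻²) · (kg⁻¹·m⁻²·s³) · K = kg³·m³·s⁻⁸·A⁻²·K.
Both reduce to kg³·m³·s⁻⁸·A⁻²·K.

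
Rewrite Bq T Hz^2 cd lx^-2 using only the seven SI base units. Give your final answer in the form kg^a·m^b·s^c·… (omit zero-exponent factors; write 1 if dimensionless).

Bq = 1/s = s⁻¹ (activity is decays per second).
T = Wb/m² (flux density = flux per area),
    = kg·s⁻²·A⁻¹.
Hz = 1/s = s⁻¹ (frequency is cycles per second).
So Hz² = s⁻².
lx = lm/m² (illuminance = luminous flux per area),
    = m⁻²·cd.
So lx⁻² = m⁴·cd⁻².
Combining: Bq·T·Hz²·cd·lx⁻² = s⁻¹ · (kg·s⁻²·A⁻¹) · s⁻² · cd · (m⁴·cd⁻²) = kg·m⁴·s⁻⁵·A⁻¹·cd⁻¹.

kg·m⁴·s⁻⁵·A⁻¹·cd⁻¹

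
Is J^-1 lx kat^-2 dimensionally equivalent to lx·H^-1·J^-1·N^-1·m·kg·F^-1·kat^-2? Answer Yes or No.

Left side:
  J = N·m (work = force × distance),
      = kg·m²·s⁻².
  So J⁻¹ = kg⁻¹·m⁻²·s².
  lx = lm/m² (illuminance = luminous flux per area),
      = m⁻²·cd.
  kat = mol/s = s⁻¹·mol (catalytic activity).
  So kat⁻² = s²·mol⁻².
  Combining: J⁻¹·lx·kat⁻² = (kg⁻¹·m⁻²·s²) · (m⁻²·cd) · (s²·mol⁻²) = kg⁻¹·m⁻⁴·s⁴·mol⁻²·cd.
Right side:
  lx = lm/m² (illuminance = luminous flux per area),
      = m⁻²·cd.
  H = Wb/A (inductance = flux per current),
      = kg·m²·s⁻²·A⁻².
  So H⁻¹ = kg⁻¹·m⁻²·s²·A².
  J = N·m (work = force × distance),
      = kg·m²·s⁻².
  So J⁻¹ = kg⁻¹·m⁻²·s².
  N = kg·m/s² = kg·m·s⁻² (force = mass × acceleration).
  So N⁻¹ = kg⁻¹·m⁻¹·s².
  F = C/V (capacitance = charge per voltage),
      = A·s/(kg·m²·s⁻³·A⁻¹) (substituting C and V),
      = kg⁻¹·m⁻²·s⁴·A².
  So F⁻¹ = kg·m²·s⁻⁴·A⁻².
  kat = mol/s = s⁻¹·mol (catalytic activity).
  So kat⁻² = s²·mol⁻².
  Combining: lx·H⁻¹·J⁻¹·N⁻¹·m·kg·F⁻¹·kat⁻² = (m⁻²·cd) · (kg⁻¹·m⁻²·s²·A²) · (kg⁻¹·m⁻²·s²) · (kg⁻¹·m⁻¹·s²) · m · kg · (kg·m²·s⁻⁴·A⁻²) · (s²·mol⁻²) = kg⁻¹·m⁻⁴·s⁴·mol⁻²·cd.
Both reduce to kg⁻¹·m⁻⁴·s⁴·mol⁻²·cd.

Yes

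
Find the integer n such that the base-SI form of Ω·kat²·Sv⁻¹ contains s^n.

Ω = V/A (resistance = voltage per current),
    = kg·m²·s⁻³·A⁻².
kat = mol/s = s⁻¹·mol (catalytic activity).
So kat² = s⁻²·mol².
Sv = J/kg (equivalent dose = energy per mass),
    = m²·s⁻².
So Sv⁻¹ = m⁻²·s².
Combining: Ω·kat²·Sv⁻¹ = (kg·m²·s⁻³·A⁻²) · (s⁻²·mol²) · (m⁻²·s²) = kg·s⁻³·A⁻²·mol².
The exponent of s is -3.

-3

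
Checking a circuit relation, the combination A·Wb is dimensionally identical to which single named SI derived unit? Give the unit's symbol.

J

Wb = kg·m²·s⁻²·A⁻¹.
Combining: A·Wb = A · (kg·m²·s⁻²·A⁻¹) = kg·m²·s⁻².
kg·m²·s⁻² is the base-SI form of the joule.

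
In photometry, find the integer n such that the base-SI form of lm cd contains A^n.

0

lm = cd·sr = cd (luminous flux; sr is dimensionless).
Combining: lm·cd = cd · cd = cd².
The exponent of A is 0.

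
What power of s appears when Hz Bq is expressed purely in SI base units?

-2

Hz = s⁻¹.
Bq = s⁻¹.
Combining: Hz·Bq = s⁻¹ · s⁻¹ = s⁻².
The exponent of s is -2.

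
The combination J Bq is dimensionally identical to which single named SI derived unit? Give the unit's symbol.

J = kg·m²·s⁻².
Bq = s⁻¹.
Combining: J·Bq = (kg·m²·s⁻²) · s⁻¹ = kg·m²·s⁻³.
kg·m²·s⁻³ is the base-SI form of the watt.

W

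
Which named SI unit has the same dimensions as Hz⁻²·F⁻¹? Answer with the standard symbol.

H

Hz = s⁻¹.
So Hz⁻² = s².
F = kg⁻¹·m⁻²·s⁴·A².
So F⁻¹ = kg·m²·s⁻⁴·A⁻².
Combining: Hz⁻²·F⁻¹ = s² · (kg·m²·s⁻⁴·A⁻²) = kg·m²·s⁻²·A⁻².
kg·m²·s⁻²·A⁻² is the base-SI form of the henry.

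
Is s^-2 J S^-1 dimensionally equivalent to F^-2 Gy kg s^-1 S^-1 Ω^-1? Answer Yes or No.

No

Left side:
  J = N·m (work = force × distance),
      = kg·m²·s⁻².
  S = 1/Ω (conductance is reciprocal resistance),
      = kg⁻¹·m⁻²·s³·A².
  So S⁻¹ = kg·m²·s⁻³·A⁻².
  Combining: s⁻²·J·S⁻¹ = s⁻² · (kg·m²·s⁻²) · (kg·m²·s⁻³·A⁻²) = kg²·m⁴·s⁻⁷·A⁻².
Right side:
  F = C/V (capacitance = charge per voltage),
      = A·s/(kg·m²·s⁻³·A⁻¹) (substituting C and V),
      = kg⁻¹·m⁻²·s⁴·A².
  So F⁻² = kg²·m⁴·s⁻⁸·A⁻⁴.
  Gy = J/kg (absorbed dose = energy per mass),
      = m²·s⁻².
  S = 1/Ω (conductance is reciprocal resistance),
      = kg⁻¹·m⁻²·s³·A².
  So S⁻¹ = kg·m²·s⁻³·A⁻².
  Ω = V/A (resistance = voltage per current),
      = kg·m²·s⁻³·A⁻².
  So Ω⁻¹ = kg⁻¹·m⁻²·s³·A².
  Combining: F⁻²·Gy·kg·s⁻¹·S⁻¹·Ω⁻¹ = (kg²·m⁴·s⁻⁸·A⁻⁴) · (m²·s⁻²) · kg · s⁻¹ · (kg·m²·s⁻³·A⁻²) · (kg⁻¹·m⁻²·s³·A²) = kg³·m⁶·s⁻¹¹·A⁻⁴.
Left is kg²·m⁴·s⁻⁷·A⁻²; right is kg³·m⁶·s⁻¹¹·A⁻⁴ — different.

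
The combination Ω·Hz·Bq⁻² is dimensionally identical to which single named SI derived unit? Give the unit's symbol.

H

Ω = V/A (resistance = voltage per current),
    = kg·m²·s⁻³·A⁻².
Hz = 1/s = s⁻¹ (frequency is cycles per second).
Bq = 1/s = s⁻¹ (activity is decays per second).
So Bq⁻² = s².
Combining: Ω·Hz·Bq⁻² = (kg·m²·s⁻³·A⁻²) · s⁻¹ · s² = kg·m²·s⁻²·A⁻².
kg·m²·s⁻²·A⁻² is the base-SI form of the henry.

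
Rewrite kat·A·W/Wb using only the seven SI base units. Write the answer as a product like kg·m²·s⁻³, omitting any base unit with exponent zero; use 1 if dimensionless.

s⁻²·A²·mol

kat = s⁻¹·mol.
Wb = kg·m²·s⁻²·A⁻¹.
So Wb⁻¹ = kg⁻¹·m⁻²·s²·A.
W = kg·m²·s⁻³.
Combining: kat·Wb⁻¹·A·W = (s⁻¹·mol) · (kg⁻¹·m⁻²·s²·A) · A · (kg·m²·s⁻³) = s⁻²·A²·mol.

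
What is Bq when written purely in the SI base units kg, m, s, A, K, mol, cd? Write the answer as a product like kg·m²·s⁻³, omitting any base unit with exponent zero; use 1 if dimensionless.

s⁻¹

Bq = 1/s = s⁻¹ (activity is decays per second).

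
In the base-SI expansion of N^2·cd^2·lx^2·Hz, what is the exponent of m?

N = kg·m/s² = kg·m·s⁻² (force = mass × acceleration).
So N² = kg²·m²·s⁻⁴.
lx = lm/m² (illuminance = luminous flux per area),
    = m⁻²·cd.
So lx² = m⁻⁴·cd².
Hz = 1/s = s⁻¹ (frequency is cycles per second).
Combining: N²·cd²·lx²·Hz = (kg²·m²·s⁻⁴) · cd² · (m⁻⁴·cd²) · s⁻¹ = kg²·m⁻²·s⁻⁵·cd⁴.
The exponent of m is -2.

-2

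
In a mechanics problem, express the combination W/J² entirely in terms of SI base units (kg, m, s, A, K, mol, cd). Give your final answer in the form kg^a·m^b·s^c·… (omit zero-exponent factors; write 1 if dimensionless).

W = kg·m²·s⁻³.
J = kg·m²·s⁻².
So J⁻² = kg⁻²·m⁻⁴·s⁴.
Combining: W·J⁻² = (kg·m²·s⁻³) · (kg⁻²·m⁻⁴·s⁴) = kg⁻¹·m⁻²·s.

kg⁻¹·m⁻²·s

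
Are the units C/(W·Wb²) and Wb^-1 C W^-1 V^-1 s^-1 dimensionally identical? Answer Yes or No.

Left side:
  W = J/s (power = energy per time),
      = kg·m²·s⁻³.
  So W⁻¹ = kg⁻¹·m⁻²·s³.
  Wb = V·s (flux: a volt is a weber per second),
      = kg·m²·s⁻²·A⁻¹.
  So Wb⁻² = kg⁻²·m⁻⁴·s⁴·A².
  C = A·s = s·A (charge = current × time).
  Combining: W⁻¹·Wb⁻²·C = (kg⁻¹·m⁻²·s³) · (kg⁻²·m⁻⁴·s⁴·A²) · (s·A) = kg⁻³·m⁻⁶·s⁸·A³.
Right side:
  Wb = V·s (flux: a volt is a weber per second),
      = kg·m²·s⁻²·A⁻¹.
  So Wb⁻¹ = kg⁻¹·m⁻²·s²·A.
  C = A·s = s·A (charge = current × time).
  W = J/s (power = energy per time),
      = kg·m²·s⁻³.
  So W⁻¹ = kg⁻¹·m⁻²·s³.
  V = W/A (potential = power per current),
      = kg·m²·s⁻³·A⁻¹.
  So V⁻¹ = kg⁻¹·m⁻²·s³·A.
  Combining: Wb⁻¹·C·W⁻¹·V⁻¹·s⁻¹ = (kg⁻¹·m⁻²·s²·A) · (s·A) · (kg⁻¹·m⁻²·s³) · (kg⁻¹·m⁻²·s³·A) · s⁻¹ = kg⁻³·m⁻⁶·s⁸·A³.
Both reduce to kg⁻³·m⁻⁶·s⁸·A³.

Yes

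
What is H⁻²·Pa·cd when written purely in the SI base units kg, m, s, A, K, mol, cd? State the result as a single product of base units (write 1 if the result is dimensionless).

H = Wb/A (inductance = flux per current),
    = kg·m²·s⁻²·A⁻².
So H⁻² = kg⁻²·m⁻⁴·s⁴·A⁴.
Pa = N/m² (pressure = force per area),
    = kg·m⁻¹·s⁻².
Combining: H⁻²·Pa·cd = (kg⁻²·m⁻⁴·s⁴·A⁴) · (kg·m⁻¹·s⁻²) · cd = kg⁻¹·m⁻⁵·s²·A⁴·cd.

kg⁻¹·m⁻⁵·s²·A⁴·cd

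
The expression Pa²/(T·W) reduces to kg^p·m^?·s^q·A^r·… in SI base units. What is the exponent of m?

-4

Pa = kg·m⁻¹·s⁻².
So Pa² = kg²·m⁻²·s⁻⁴.
T = kg·s⁻²·A⁻¹.
So T⁻¹ = kg⁻¹·s²·A.
W = kg·m²·s⁻³.
So W⁻¹ = kg⁻¹·m⁻²·s³.
Combining: Pa²·T⁻¹·W⁻¹ = (kg²·m⁻²·s⁻⁴) · (kg⁻¹·s²·A) · (kg⁻¹·m⁻²·s³) = m⁻⁴·s·A.
The exponent of m is -4.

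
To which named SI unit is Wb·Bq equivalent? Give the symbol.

V

Wb = V·s (flux: a volt is a weber per second),
    = kg·m²·s⁻²·A⁻¹.
Bq = 1/s = s⁻¹ (activity is decays per second).
Combining: Wb·Bq = (kg·m²·s⁻²·A⁻¹) · s⁻¹ = kg·m²·s⁻³·A⁻¹.
kg·m²·s⁻³·A⁻¹ is the base-SI form of the volt.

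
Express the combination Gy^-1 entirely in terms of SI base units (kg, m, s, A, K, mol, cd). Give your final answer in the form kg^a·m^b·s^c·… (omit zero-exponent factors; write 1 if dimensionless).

m⁻²·s²

Gy = J/kg (absorbed dose = energy per mass),
    = m²·s⁻².
So Gy⁻¹ = m⁻²·s².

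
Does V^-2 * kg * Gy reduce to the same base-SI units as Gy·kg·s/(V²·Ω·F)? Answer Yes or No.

Left side:
  V = W/A (potential = power per current),
      = kg·m²·s⁻³·A⁻¹.
  So V⁻² = kg⁻²·m⁻⁴·s⁶·A².
  Gy = J/kg (absorbed dose = energy per mass),
      = m²·s⁻².
  Combining: V⁻²·kg·Gy = (kg⁻²·m⁻⁴·s⁶·A²) · kg · (m²·s⁻²) = kg⁻¹·m⁻²·s⁴·A².
Right side:
  Gy = m²·s⁻².
  V = kg·m²·s⁻³·A⁻¹.
  So V⁻² = kg⁻²·m⁻⁴·s⁶·A².
  Ω = kg·m²·s⁻³·A⁻².
  So Ω⁻¹ = kg⁻¹·m⁻²·s³·A².
  F = kg⁻¹·m⁻²·s⁴·A².
  So F⁻¹ = kg·m²·s⁻⁴·A⁻².
  Combining: Gy·V⁻²·kg·Ω⁻¹·s·F⁻¹ = (m²·s⁻²) · (kg⁻²·m⁻⁴·s⁶·A²) · kg · (kg⁻¹·m⁻²·s³·A²) · s · (kg·m²·s⁻⁴·A⁻²) = kg⁻¹·m⁻²·s⁴·A².
Both reduce to kg⁻¹·m⁻²·s⁴·A².

Yes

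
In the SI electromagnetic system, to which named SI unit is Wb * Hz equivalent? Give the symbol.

Wb = V·s (flux: a volt is a weber per second),
    = kg·m²·s⁻²·A⁻¹.
Hz = 1/s = s⁻¹ (frequency is cycles per second).
Combining: Wb·Hz = (kg·m²·s⁻²·A⁻¹) · s⁻¹ = kg·m²·s⁻³·A⁻¹.
kg·m²·s⁻³·A⁻¹ is the base-SI form of the volt.

V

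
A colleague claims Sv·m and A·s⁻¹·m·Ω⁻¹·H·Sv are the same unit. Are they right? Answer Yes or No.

Left side:
  Sv = J/kg (equivalent dose = energy per mass),
      = m²·s⁻².
  Combining: Sv·m = (m²·s⁻²) · m = m³·s⁻².
Right side:
  Ω = V/A (resistance = voltage per current),
      = kg·m²·s⁻³·A⁻².
  So Ω⁻¹ = kg⁻¹·m⁻²·s³·A².
  H = Wb/A (inductance = flux per current),
      = kg·m²·s⁻²·A⁻².
  Sv = J/kg (equivalent dose = energy per mass),
      = m²·s⁻².
  Combining: A·s⁻¹·m·Ω⁻¹·H·Sv = A · s⁻¹ · m · (kg⁻¹·m⁻²·s³·A²) · (kg·m²·s⁻²·A⁻²) · (m²·s⁻²) = m³·s⁻²·A.
Left is m³·s⁻²; right is m³·s⁻²·A — different.

No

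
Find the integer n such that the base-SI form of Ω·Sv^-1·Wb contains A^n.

Ω = kg·m²·s⁻³·A⁻².
Sv = m²·s⁻².
So Sv⁻¹ = m⁻²·s².
Wb = kg·m²·s⁻²·A⁻¹.
Combining: Ω·Sv⁻¹·Wb = (kg·m²·s⁻³·A⁻²) · (m⁻²·s²) · (kg·m²·s⁻²·A⁻¹) = kg²·m²·s⁻³·A⁻³.
The exponent of A is -3.

-3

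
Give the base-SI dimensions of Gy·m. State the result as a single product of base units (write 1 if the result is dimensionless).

Gy = J/kg (absorbed dose = energy per mass),
    = m²·s⁻².
Combining: Gy·m = (m²·s⁻²) · m = m³·s⁻².

m³·s⁻²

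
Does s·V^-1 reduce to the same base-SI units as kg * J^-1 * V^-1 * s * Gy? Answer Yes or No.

Yes

Left side:
  V = W/A (potential = power per current),
      = kg·m²·s⁻³·A⁻¹.
  So V⁻¹ = kg⁻¹·m⁻²·s³·A.
  Combining: s·V⁻¹ = s · (kg⁻¹·m⁻²·s³·A) = kg⁻¹·m⁻²·s⁴·A.
Right side:
  J = N·m (work = force × distance),
      = kg·m²·s⁻².
  So J⁻¹ = kg⁻¹·m⁻²·s².
  V = W/A (potential = power per current),
      = kg·m²·s⁻³·A⁻¹.
  So V⁻¹ = kg⁻¹·m⁻²·s³·A.
  Gy = J/kg (absorbed dose = energy per mass),
      = m²·s⁻².
  Combining: kg·J⁻¹·V⁻¹·s·Gy = kg · (kg⁻¹·m⁻²·s²) · (kg⁻¹·m⁻²·s³·A) · s · (m²·s⁻²) = kg⁻¹·m⁻²·s⁴·A.
Both reduce to kg⁻¹·m⁻²·s⁴·A.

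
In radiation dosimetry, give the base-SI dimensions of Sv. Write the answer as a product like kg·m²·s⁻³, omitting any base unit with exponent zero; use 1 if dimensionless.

m²·s⁻²

Sv = J/kg (equivalent dose = energy per mass),
    = m²·s⁻².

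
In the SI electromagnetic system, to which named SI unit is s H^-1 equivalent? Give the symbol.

S

H = kg·m²·s⁻²·A⁻².
So H⁻¹ = kg⁻¹·m⁻²·s²·A².
Combining: s·H⁻¹ = s · (kg⁻¹·m⁻²·s²·A²) = kg⁻¹·m⁻²·s³·A².
kg⁻¹·m⁻²·s³·A² is the base-SI form of the siemens.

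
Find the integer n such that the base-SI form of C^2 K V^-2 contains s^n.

C = A·s = s·A (charge = current × time).
So C² = s²·A².
V = W/A (potential = power per current),
    = kg·m²·s⁻³·A⁻¹.
So V⁻² = kg⁻²·m⁻⁴·s⁶·A².
Combining: C²·K·V⁻² = (s²·A²) · K · (kg⁻²·m⁻⁴·s⁶·A²) = kg⁻²·m⁻⁴·s⁸·A⁴·K.
The exponent of s is 8.

8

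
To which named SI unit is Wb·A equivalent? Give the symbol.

Wb = kg·m²·s⁻²·A⁻¹.
Combining: Wb·A = (kg·m²·s⁻²·A⁻¹) · A = kg·m²·s⁻².
kg·m²·s⁻² is the base-SI form of the joule.

J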